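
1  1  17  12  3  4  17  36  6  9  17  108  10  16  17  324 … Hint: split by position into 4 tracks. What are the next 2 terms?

The terms cycle through 4 interleaved subsequences.
Track A: 1, 3, 6, 10. Triangular numbers starting at T_1.
Track B: 1, 4, 9, 16. Perfect squares starting at 1².
Track C: 17, 17, 17, 17. Constant 17.
Track D: 12, 36, 108, 324. Geometric, ×3 each step.
Position 17 falls in track A as its term 5, giving 15.
The 18th slot belongs to track B; its 5th term is 25.

15, 25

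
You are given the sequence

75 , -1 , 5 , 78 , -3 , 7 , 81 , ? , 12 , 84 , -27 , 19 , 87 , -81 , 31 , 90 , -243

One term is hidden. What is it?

Split by position mod 3 into 3 tracks.
Stream A = 75, 78, 81, 84, 87, 90: linear: a_n = 72 + 3·n.
Stream B = -1, -3, ?, -27, -81, -243: multiplying by 3 each time.
Stream C = 5, 7, 12, 19, 31: Fibonacci-style (each term is the sum of the two before it).
The gap is stream B's term 3; the rule gives -9.

-9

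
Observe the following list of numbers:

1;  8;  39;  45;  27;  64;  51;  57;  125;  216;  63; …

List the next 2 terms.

69, 343

Positions follow the repeating pattern AABB; grouping by letter gives 2 tracks.
Stream A: 1, 8, 27, 64, 125, 216 — the cubes 1³, 2³, 3³, ….
Stream B: 39, 45, 51, 57, 63 — linear: a_n = 33 + 6·n.
Term 12 comes from stream B (its 6th entry): 69.
Term 13 comes from stream A (its 7th entry): 343.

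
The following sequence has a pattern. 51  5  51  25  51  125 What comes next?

The terms cycle through 2 interleaved subsequences.
Track A = 51, 51, 51: the constant sequence 51.
Track B = 5, 25, 125: geometric, ×5 each step.
Position 7 → track A, term 4 = 51.

51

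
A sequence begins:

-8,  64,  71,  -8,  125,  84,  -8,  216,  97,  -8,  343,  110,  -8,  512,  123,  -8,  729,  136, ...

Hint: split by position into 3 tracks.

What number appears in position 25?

-8

The terms cycle through 3 interleaved subsequences.
Track A is -8, -8, -8, -8, -8, -8, which is always -8.
Track B is 64, 125, 216, 343, 512, 729, which is the cubes 4³, 5³, 6³, ….
Track C is 71, 84, 97, 110, 123, 136, which is arithmetic, step +13.
Position 25 falls in track A as its term 9, giving -8.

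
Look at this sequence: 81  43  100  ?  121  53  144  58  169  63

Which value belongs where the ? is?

48

Odd-indexed and even-indexed terms follow separate rules.
Track A is 81, 100, 121, 144, 169, which is the squares 9², 10², 11², ….
Track B is 43, ?, 53, 58, 63, which is adding 5 each time.
The gap is track B's term 2; the rule gives 48.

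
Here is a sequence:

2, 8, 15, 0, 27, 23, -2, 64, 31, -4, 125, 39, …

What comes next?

Split by position mod 3 into 3 tracks.
Stream A: 2, 0, -2, -4 (linear: a_n = 4 − 2·n).
Stream B: 8, 27, 64, 125 (consecutive cubes n³ from n = 2).
Stream C: 15, 23, 31, 39 (arithmetic with common difference +8).
Position 13 falls in stream A as its term 5, giving -6.

-6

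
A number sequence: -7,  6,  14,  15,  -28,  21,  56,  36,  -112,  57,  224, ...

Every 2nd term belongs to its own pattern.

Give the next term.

93

The terms cycle through 2 interleaved subsequences.
Subsequence A is -7, 14, -28, 56, -112, 224, which is geometric with ratio -2.
Subsequence B is 6, 15, 21, 36, 57, which is each term equals the sum of the previous two.
Term 12 comes from subsequence B (its 6th entry): 93.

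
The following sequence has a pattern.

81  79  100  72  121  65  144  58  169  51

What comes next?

Split by position mod 2 into 2 tracks.
Subsequence A: 81, 100, 121, 144, 169. The squares 9², 10², 11², ….
Subsequence B: 79, 72, 65, 58, 51. Linear: a_n = 86 − 7·n.
Term 11 comes from subsequence A (its 6th entry): 196.

196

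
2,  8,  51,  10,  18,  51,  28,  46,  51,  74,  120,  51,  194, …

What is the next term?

314

Reading positions in blocks of 3 reveals the pattern AAB — 2 tracks woven together.
Stream A is 2, 8, 10, 18, 28, 46, 74, 120, 194, which is each term equals the sum of the previous two.
Stream B is 51, 51, 51, 51, which is constant 51.
The 14th slot belongs to stream A; its 10th term is 314.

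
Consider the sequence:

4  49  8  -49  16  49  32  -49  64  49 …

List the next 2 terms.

The terms cycle through 2 interleaved subsequences.
Track A: 4, 8, 16, 32, 64. Powers of 2.
Track B: 49, -49, 49, -49, 49. The oscillation 49·(−1)^(n+1).
The 11th slot belongs to track A; its 6th term is 128.
Term 12 comes from track B (its 6th entry): -49.

128, -49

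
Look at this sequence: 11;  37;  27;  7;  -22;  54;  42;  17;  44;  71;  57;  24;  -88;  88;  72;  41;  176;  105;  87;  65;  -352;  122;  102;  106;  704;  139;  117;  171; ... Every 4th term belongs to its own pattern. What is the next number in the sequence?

Split by position mod 4: positions 1, 5, 9, … form one track, and each other residue class forms its own.
Subsequence A = 11, -22, 44, -88, 176, -352, 704: multiplying by -2 each time.
Subsequence B = 37, 54, 71, 88, 105, 122, 139: adding 17 each time.
Subsequence C = 27, 42, 57, 72, 87, 102, 117: linear: a_n = 12 + 15·n.
Subsequence D = 7, 17, 24, 41, 65, 106, 171: each term equals the sum of the previous two.
Term 29 comes from subsequence A (its 8th entry): -1408.

-1408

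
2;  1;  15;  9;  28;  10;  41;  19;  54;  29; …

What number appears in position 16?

125

Split by position mod 2 into 2 tracks.
Track A is 2, 15, 28, 41, 54, which is linear: a_n = -11 + 13·n.
Track B is 1, 9, 10, 19, 29, which is a Fibonacci-like recurrence a_n = a_{n-1} + a_{n-2}.
Position 16 → track B, term 8 = 125.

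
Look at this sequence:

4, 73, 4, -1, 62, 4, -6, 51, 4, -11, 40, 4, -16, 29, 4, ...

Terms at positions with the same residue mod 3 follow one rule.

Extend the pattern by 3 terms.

Split by position mod 3: positions 1, 4, 7, … form one track, and each other residue class forms its own.
Track A: 4, -1, -6, -11, -16. Arithmetic, step −5.
Track B: 73, 62, 51, 40, 29. Arithmetic, step −11.
Track C: 4, 4, 4, 4, 4. Constant 4.
Term 16 comes from track A (its 6th entry): -21.
Position 17 → track B, term 6 = 18.
Position 18 → track C, term 6 = 4.

-21, 18, 4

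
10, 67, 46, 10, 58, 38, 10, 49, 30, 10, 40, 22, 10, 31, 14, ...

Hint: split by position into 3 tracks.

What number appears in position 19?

10

Read the sequence 3 terms at a time; column i is its own pattern.
Track A: 10, 10, 10, 10, 10. Constant 10.
Track B: 67, 58, 49, 40, 31. Linear: a_n = 76 − 9·n.
Track C: 46, 38, 30, 22, 14. Subtracting 8 each time.
Position 19 falls in track A as its term 7, giving 10.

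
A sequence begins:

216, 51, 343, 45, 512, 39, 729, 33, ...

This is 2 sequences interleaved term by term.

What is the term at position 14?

Odd-indexed and even-indexed terms follow separate rules.
Subsequence A: 216, 343, 512, 729 — consecutive cubes n³ from n = 6.
Subsequence B: 51, 45, 39, 33 — subtracting 6 each time.
The 14th slot belongs to subsequence B; its 7th term is 15.

15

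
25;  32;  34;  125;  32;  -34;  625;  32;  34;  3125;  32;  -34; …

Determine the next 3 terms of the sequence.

15625, 32, 34

Split by position mod 3: positions 1, 4, 7, … form one track, and each other residue class forms its own.
Subsequence A: 25, 125, 625, 3125. Successive powers of 5.
Subsequence B: 32, 32, 32, 32. Always 32.
Subsequence C: 34, -34, 34, -34. Alternating ±34.
Position 13 → subsequence A, term 5 = 15625.
Position 14 falls in subsequence B as its term 5, giving 32.
Position 15 falls in subsequence C as its term 5, giving 34.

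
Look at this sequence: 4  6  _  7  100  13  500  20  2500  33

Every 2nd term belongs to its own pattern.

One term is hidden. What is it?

20

The terms cycle through 2 interleaved subsequences.
Track A: 4, ?, 100, 500, 2500 (multiplying by 5 each time).
Track B: 6, 7, 13, 20, 33 (Fibonacci-style (each term is the sum of the two before it)).
Filling track A at index 2 by its rule yields 20.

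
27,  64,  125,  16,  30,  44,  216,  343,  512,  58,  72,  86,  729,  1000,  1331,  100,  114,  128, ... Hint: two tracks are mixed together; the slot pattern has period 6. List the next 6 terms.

The slot pattern repeats as AAABBB (period 6), so there are 2 interleaved tracks.
Subsequence A is 27, 64, 125, 216, 343, 512, 729, 1000, 1331, which is consecutive cubes n³ from n = 3.
Subsequence B is 16, 30, 44, 58, 72, 86, 100, 114, 128, which is linear: a_n = 2 + 14·n.
Position 19 falls in subsequence A as its term 10, giving 1728.
Term 20 comes from subsequence A (its 11th entry): 2197.
Position 21 → subsequence A, term 12 = 2744.
Term 22 comes from subsequence B (its 10th entry): 142.
Term 23 comes from subsequence B (its 11th entry): 156.
Position 24 falls in subsequence B as its term 12, giving 170.

1728, 2197, 2744, 142, 156, 170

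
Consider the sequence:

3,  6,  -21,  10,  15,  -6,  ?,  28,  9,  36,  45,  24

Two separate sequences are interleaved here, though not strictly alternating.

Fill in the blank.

The slot pattern repeats as AAB (period 3), so there are 2 interleaved tracks.
Track A: 3, 6, 10, 15, ?, 28, 36, 45 — triangular numbers n(n+1)/2 for n = 2, 3, ….
Track B: -21, -6, 9, 24 — linear: a_n = -36 + 15·n.
The gap is track A's term 5; the rule gives 21.

21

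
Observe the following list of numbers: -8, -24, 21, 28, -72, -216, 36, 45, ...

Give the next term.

Positions follow the repeating pattern AABB; grouping by letter gives 2 tracks.
Subsequence A is -8, -24, -72, -216, which is multiplying by 3 each time.
Subsequence B is 21, 28, 36, 45, which is triangular numbers starting at T_6.
Term 9 comes from subsequence A (its 5th entry): -648.

-648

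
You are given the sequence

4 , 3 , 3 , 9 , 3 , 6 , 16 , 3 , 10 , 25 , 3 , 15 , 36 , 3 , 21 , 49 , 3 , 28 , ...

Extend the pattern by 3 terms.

Split by position mod 3 into 3 tracks.
Track A is 4, 9, 16, 25, 36, 49, which is perfect squares starting at 2².
Track B is 3, 3, 3, 3, 3, 3, which is the constant sequence 3.
Track C is 3, 6, 10, 15, 21, 28, which is the triangular numbers T_2, T_3, ….
The 19th slot belongs to track A; its 7th term is 64.
Position 20 → track B, term 7 = 3.
Position 21 falls in track C as its term 7, giving 36.

64, 3, 36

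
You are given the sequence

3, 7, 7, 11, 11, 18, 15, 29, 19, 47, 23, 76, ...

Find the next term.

27

Positions 1, 3, 5, … form one subsequence and positions 2, 4, 6, … form another.
Stream A: 3, 7, 11, 15, 19, 23. Arithmetic with common difference +4.
Stream B: 7, 11, 18, 29, 47, 76. Each term equals the sum of the previous two.
Position 13 falls in stream A as its term 7, giving 27.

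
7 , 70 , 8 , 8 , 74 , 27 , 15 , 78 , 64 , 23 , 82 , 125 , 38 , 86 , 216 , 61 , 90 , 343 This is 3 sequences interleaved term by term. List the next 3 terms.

Read the sequence 3 terms at a time; column i is its own pattern.
Track A is 7, 8, 15, 23, 38, 61, which is each term equals the sum of the previous two.
Track B is 70, 74, 78, 82, 86, 90, which is adding 4 each time.
Track C is 8, 27, 64, 125, 216, 343, which is perfect cubes starting at 2³.
Position 19 → track A, term 7 = 99.
The 20th slot belongs to track B; its 7th term is 94.
Position 21 → track C, term 7 = 512.

99, 94, 512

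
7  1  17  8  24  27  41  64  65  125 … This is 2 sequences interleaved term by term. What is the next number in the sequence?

106

The terms cycle through 2 interleaved subsequences.
Track A is 7, 17, 24, 41, 65, which is each term equals the sum of the previous two.
Track B is 1, 8, 27, 64, 125, which is consecutive cubes n³ from n = 1.
Term 11 comes from track A (its 6th entry): 106.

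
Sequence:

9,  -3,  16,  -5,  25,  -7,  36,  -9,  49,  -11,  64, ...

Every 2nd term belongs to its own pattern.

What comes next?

Odd-indexed and even-indexed terms follow separate rules.
Subsequence A = 9, 16, 25, 36, 49, 64: perfect squares starting at 3².
Subsequence B = -3, -5, -7, -9, -11: subtracting 2 each time.
Position 12 → subsequence B, term 6 = -13.

-13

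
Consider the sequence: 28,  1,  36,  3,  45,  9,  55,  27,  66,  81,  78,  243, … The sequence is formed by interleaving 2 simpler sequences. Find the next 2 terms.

The terms cycle through 2 interleaved subsequences.
Track A is 28, 36, 45, 55, 66, 78, which is the triangular numbers T_7, T_8, ….
Track B is 1, 3, 9, 27, 81, 243, which is multiplying by 3 each time.
Position 13 → track A, term 7 = 91.
Term 14 comes from track B (its 7th entry): 729.

91, 729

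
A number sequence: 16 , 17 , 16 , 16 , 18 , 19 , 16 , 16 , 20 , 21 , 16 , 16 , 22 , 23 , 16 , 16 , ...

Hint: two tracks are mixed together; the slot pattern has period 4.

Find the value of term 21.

26

Reading positions in blocks of 4 reveals the pattern AABB — 2 tracks woven together.
Stream A is 16, 17, 18, 19, 20, 21, 22, 23, which is linear: a_n = 15 + n.
Stream B is 16, 16, 16, 16, 16, 16, 16, 16, which is always 16.
The 21st slot belongs to stream A; its 11th term is 26.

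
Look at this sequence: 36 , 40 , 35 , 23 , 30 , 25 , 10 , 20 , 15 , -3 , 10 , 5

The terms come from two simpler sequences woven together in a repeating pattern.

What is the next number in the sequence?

-16

Reading positions in blocks of 3 reveals the pattern ABB — 2 tracks woven together.
Subsequence A: 36, 23, 10, -3 — linear: a_n = 49 − 13·n.
Subsequence B: 40, 35, 30, 25, 20, 15, 10, 5 — arithmetic with common difference −5.
Position 13 → subsequence A, term 5 = -16.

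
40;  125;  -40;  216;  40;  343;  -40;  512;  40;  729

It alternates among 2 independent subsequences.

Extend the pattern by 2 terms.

-40, 1000

Taking every 2nd term gives 2 separate tracks.
Track A: 40, -40, 40, -40, 40. The oscillation 40·(−1)^(n+1).
Track B: 125, 216, 343, 512, 729. Perfect cubes starting at 5³.
Term 11 comes from track A (its 6th entry): -40.
Term 12 comes from track B (its 6th entry): 1000.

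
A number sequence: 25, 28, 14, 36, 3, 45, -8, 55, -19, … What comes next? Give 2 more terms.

The terms cycle through 2 interleaved subsequences.
Track A: 25, 14, 3, -8, -19. Arithmetic, step −11.
Track B: 28, 36, 45, 55. Triangular numbers n(n+1)/2 for n = 7, 8, ….
Term 10 comes from track B (its 5th entry): 66.
Position 11 → track A, term 6 = -30.

66, -30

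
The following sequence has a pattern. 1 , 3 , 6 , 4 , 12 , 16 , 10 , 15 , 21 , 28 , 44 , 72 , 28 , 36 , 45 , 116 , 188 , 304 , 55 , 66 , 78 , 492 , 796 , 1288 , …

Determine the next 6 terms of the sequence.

Positions follow the repeating pattern AAABBB; grouping by letter gives 2 tracks.
Track A: 1, 3, 6, 10, 15, 21, 28, 36, 45, 55, 66, 78. Triangular numbers n(n+1)/2 for n = 1, 2, ….
Track B: 4, 12, 16, 28, 44, 72, 116, 188, 304, 492, 796, 1288. Each term equals the sum of the previous two.
Term 25 comes from track A (its 13th entry): 91.
Position 26 → track A, term 14 = 105.
Term 27 comes from track A (its 15th entry): 120.
Position 28 → track B, term 13 = 2084.
The 29th slot belongs to track B; its 14th term is 3372.
Position 30 → track B, term 15 = 5456.

91, 105, 120, 2084, 3372, 5456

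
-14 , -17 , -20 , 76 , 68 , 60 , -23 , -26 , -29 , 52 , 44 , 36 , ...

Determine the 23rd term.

Reading positions in blocks of 6 reveals the pattern AAABBB — 2 tracks woven together.
Track A: -14, -17, -20, -23, -26, -29 (subtracting 3 each time).
Track B: 76, 68, 60, 52, 44, 36 (subtracting 8 each time).
Position 23 → track B, term 11 = -4.

-4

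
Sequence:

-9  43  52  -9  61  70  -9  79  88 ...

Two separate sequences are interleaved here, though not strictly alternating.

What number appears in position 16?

-9

The slot pattern repeats as ABB (period 3), so there are 2 interleaved tracks.
Track A: -9, -9, -9 — constant -9.
Track B: 43, 52, 61, 70, 79, 88 — arithmetic, step +9.
The 16th slot belongs to track A; its 6th term is -9.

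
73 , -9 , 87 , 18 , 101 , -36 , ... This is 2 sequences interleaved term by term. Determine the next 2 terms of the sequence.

The terms cycle through 2 interleaved subsequences.
Track A: 73, 87, 101. Arithmetic, step +14.
Track B: -9, 18, -36. Geometric with ratio -2.
The 7th slot belongs to track A; its 4th term is 115.
Position 8 → track B, term 4 = 72.

115, 72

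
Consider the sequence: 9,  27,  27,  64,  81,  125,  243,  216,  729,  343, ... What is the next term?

2187

Positions 1, 3, 5, … form one subsequence and positions 2, 4, 6, … form another.
Track A: 9, 27, 81, 243, 729 — powers of 3.
Track B: 27, 64, 125, 216, 343 — consecutive cubes n³ from n = 3.
Position 11 falls in track A as its term 6, giving 2187.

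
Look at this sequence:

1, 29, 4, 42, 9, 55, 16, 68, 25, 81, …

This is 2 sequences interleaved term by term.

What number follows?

36

Taking every 2nd term gives 2 separate tracks.
Track A = 1, 4, 9, 16, 25: perfect squares starting at 1².
Track B = 29, 42, 55, 68, 81: linear: a_n = 16 + 13·n.
Term 11 comes from track A (its 6th entry): 36.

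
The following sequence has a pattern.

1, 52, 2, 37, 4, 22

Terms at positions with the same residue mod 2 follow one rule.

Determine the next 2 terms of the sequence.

8, 7

The terms cycle through 2 interleaved subsequences.
Stream A: 1, 2, 4. Powers 2^0, 2^1, 2^2, ….
Stream B: 52, 37, 22. Arithmetic with common difference −15.
The 7th slot belongs to stream A; its 4th term is 8.
Position 8 → stream B, term 4 = 7.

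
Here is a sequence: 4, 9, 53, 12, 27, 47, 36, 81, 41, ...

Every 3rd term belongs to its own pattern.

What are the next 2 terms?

Read the sequence 3 terms at a time; column i is its own pattern.
Subsequence A: 4, 12, 36 (a geometric progression (common ratio 3)).
Subsequence B: 9, 27, 81 (powers of 3).
Subsequence C: 53, 47, 41 (arithmetic, step −6).
Position 10 → subsequence A, term 4 = 108.
Position 11 falls in subsequence B as its term 4, giving 243.

108, 243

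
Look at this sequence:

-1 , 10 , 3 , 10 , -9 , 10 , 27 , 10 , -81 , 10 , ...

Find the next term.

Taking every 2nd term gives 2 separate tracks.
Subsequence A: -1, 3, -9, 27, -81 — a geometric progression (common ratio -3).
Subsequence B: 10, 10, 10, 10, 10 — the constant sequence 10.
Position 11 → subsequence A, term 6 = 243.

243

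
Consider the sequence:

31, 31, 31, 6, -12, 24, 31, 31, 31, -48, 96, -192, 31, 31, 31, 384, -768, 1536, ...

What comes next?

Reading positions in blocks of 6 reveals the pattern AAABBB — 2 tracks woven together.
Track A: 31, 31, 31, 31, 31, 31, 31, 31, 31. Constant 31.
Track B: 6, -12, 24, -48, 96, -192, 384, -768, 1536. A geometric progression (common ratio -2).
Term 19 comes from track A (its 10th entry): 31.

31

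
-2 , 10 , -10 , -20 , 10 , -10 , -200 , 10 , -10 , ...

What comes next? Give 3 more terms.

Reading positions in blocks of 3 reveals the pattern ABB — 2 tracks woven together.
Track A: -2, -20, -200 (geometric with ratio 10).
Track B: 10, -10, 10, -10, 10, -10 (the oscillation 10·(−1)^(n+1)).
Term 10 comes from track A (its 4th entry): -2000.
Position 11 → track B, term 7 = 10.
Position 12 → track B, term 8 = -10.

-2000, 10, -10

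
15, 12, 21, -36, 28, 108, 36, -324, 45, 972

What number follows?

The terms cycle through 2 interleaved subsequences.
Track A: 15, 21, 28, 36, 45 — triangular numbers n(n+1)/2 for n = 5, 6, ….
Track B: 12, -36, 108, -324, 972 — geometric with ratio -3.
The 11th slot belongs to track A; its 6th term is 55.

55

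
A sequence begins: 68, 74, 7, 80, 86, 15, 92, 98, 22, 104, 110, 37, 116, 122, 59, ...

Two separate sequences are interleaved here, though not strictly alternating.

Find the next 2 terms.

128, 134

Positions follow the repeating pattern AAB; grouping by letter gives 2 tracks.
Subsequence A: 68, 74, 80, 86, 92, 98, 104, 110, 116, 122 — adding 6 each time.
Subsequence B: 7, 15, 22, 37, 59 — Fibonacci-style (each term is the sum of the two before it).
Position 16 falls in subsequence A as its term 11, giving 128.
Position 17 → subsequence A, term 12 = 134.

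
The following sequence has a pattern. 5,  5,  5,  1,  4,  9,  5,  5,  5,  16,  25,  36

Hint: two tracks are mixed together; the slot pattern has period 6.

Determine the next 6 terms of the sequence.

5, 5, 5, 49, 64, 81

The slot pattern repeats as AAABBB (period 6), so there are 2 interleaved tracks.
Track A: 5, 5, 5, 5, 5, 5. Constant 5.
Track B: 1, 4, 9, 16, 25, 36. Consecutive squares n² from n = 1.
Term 13 comes from track A (its 7th entry): 5.
The 14th slot belongs to track A; its 8th term is 5.
Term 15 comes from track A (its 9th entry): 5.
Position 16 → track B, term 7 = 49.
Position 17 falls in track B as its term 8, giving 64.
Position 18 falls in track B as its term 9, giving 81.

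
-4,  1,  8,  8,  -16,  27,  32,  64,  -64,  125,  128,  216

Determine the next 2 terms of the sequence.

-256, 343

Positions 1, 3, 5, … form one subsequence and positions 2, 4, 6, … form another.
Track A = -4, 8, -16, 32, -64, 128: geometric with ratio -2.
Track B = 1, 8, 27, 64, 125, 216: perfect cubes starting at 1³.
Position 13 → track A, term 7 = -256.
Position 14 falls in track B as its term 7, giving 343.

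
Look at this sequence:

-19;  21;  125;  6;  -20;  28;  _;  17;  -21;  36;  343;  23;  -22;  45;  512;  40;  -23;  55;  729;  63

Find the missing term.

Split by position mod 4: positions 1, 5, 9, … form one track, and each other residue class forms its own.
Track A: -19, -20, -21, -22, -23 (arithmetic, step −1).
Track B: 21, 28, 36, 45, 55 (triangular numbers starting at T_6).
Track C: 125, ?, 343, 512, 729 (the cubes 5³, 6³, 7³, …).
Track D: 6, 17, 23, 40, 63 (Fibonacci-style (each term is the sum of the two before it)).
So the missing entry in track C is 216.

216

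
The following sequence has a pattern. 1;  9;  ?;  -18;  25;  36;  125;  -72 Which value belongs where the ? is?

5

Odd-indexed and even-indexed terms follow separate rules.
Stream A: 1, ?, 25, 125 — powers 5^0, 5^1, 5^2, ….
Stream B: 9, -18, 36, -72 — a geometric progression (common ratio -2).
Filling stream A at index 2 by its rule yields 5.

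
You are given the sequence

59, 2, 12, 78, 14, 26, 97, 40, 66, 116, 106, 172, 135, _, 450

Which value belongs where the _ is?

278

The slot pattern repeats as ABB (period 3), so there are 2 interleaved tracks.
Track A is 59, 78, 97, 116, 135, which is arithmetic, step +19.
Track B is 2, 12, 14, 26, 40, 66, 106, 172, ?, 450, which is each term equals the sum of the previous two.
Track B's pattern makes the blank 278.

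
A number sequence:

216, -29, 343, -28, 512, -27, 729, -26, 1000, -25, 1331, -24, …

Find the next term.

The terms cycle through 2 interleaved subsequences.
Track A: 216, 343, 512, 729, 1000, 1331 (consecutive cubes n³ from n = 6).
Track B: -29, -28, -27, -26, -25, -24 (arithmetic with common difference +1).
Term 13 comes from track A (its 7th entry): 1728.

1728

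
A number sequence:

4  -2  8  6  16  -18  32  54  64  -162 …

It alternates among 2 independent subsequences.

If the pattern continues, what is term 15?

512

Taking every 2nd term gives 2 separate tracks.
Subsequence A: 4, 8, 16, 32, 64 (powers of 2).
Subsequence B: -2, 6, -18, 54, -162 (a geometric progression (common ratio -3)).
The 15th slot belongs to subsequence A; its 8th term is 512.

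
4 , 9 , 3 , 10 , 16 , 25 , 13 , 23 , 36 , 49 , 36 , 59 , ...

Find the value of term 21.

144

Reading positions in blocks of 4 reveals the pattern AABB — 2 tracks woven together.
Track A: 4, 9, 16, 25, 36, 49 (consecutive squares n² from n = 2).
Track B: 3, 10, 13, 23, 36, 59 (Fibonacci-style (each term is the sum of the two before it)).
The 21st slot belongs to track A; its 11th term is 144.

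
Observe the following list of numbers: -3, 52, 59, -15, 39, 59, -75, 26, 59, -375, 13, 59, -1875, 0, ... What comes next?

59

Split by position mod 3 into 3 tracks.
Stream A: -3, -15, -75, -375, -1875. Geometric, ×5 each step.
Stream B: 52, 39, 26, 13, 0. Arithmetic with common difference −13.
Stream C: 59, 59, 59, 59. The constant sequence 59.
Position 15 → stream C, term 5 = 59.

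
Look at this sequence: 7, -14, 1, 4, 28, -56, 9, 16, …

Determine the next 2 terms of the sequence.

112, -224

Reading positions in blocks of 4 reveals the pattern AABB — 2 tracks woven together.
Track A: 7, -14, 28, -56. A geometric progression (common ratio -2).
Track B: 1, 4, 9, 16. Consecutive squares n² from n = 1.
The 9th slot belongs to track A; its 5th term is 112.
The 10th slot belongs to track A; its 6th term is -224.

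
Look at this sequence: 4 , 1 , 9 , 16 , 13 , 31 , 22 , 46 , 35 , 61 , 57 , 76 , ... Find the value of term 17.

Odd-indexed and even-indexed terms follow separate rules.
Stream A is 4, 9, 13, 22, 35, 57, which is a Fibonacci-like recurrence a_n = a_{n-1} + a_{n-2}.
Stream B is 1, 16, 31, 46, 61, 76, which is adding 15 each time.
Term 17 comes from stream A (its 9th entry): 241.

241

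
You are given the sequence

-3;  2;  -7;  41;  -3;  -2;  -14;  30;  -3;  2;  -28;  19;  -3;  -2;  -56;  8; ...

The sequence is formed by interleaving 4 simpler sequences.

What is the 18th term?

2

Split by position mod 4 into 4 tracks.
Track A: -3, -3, -3, -3 (constant -3).
Track B: 2, -2, 2, -2 (the oscillation 2·(−1)^(n+1)).
Track C: -7, -14, -28, -56 (multiplying by 2 each time).
Track D: 41, 30, 19, 8 (arithmetic with common difference −11).
The 18th slot belongs to track B; its 5th term is 2.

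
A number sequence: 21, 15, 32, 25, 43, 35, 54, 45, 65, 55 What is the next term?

The terms cycle through 2 interleaved subsequences.
Subsequence A: 21, 32, 43, 54, 65 (linear: a_n = 10 + 11·n).
Subsequence B: 15, 25, 35, 45, 55 (adding 10 each time).
Position 11 falls in subsequence A as its term 6, giving 76.

76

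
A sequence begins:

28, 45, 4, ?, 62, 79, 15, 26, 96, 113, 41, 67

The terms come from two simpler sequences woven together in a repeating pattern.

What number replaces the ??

11

Reading positions in blocks of 4 reveals the pattern AABB — 2 tracks woven together.
Track A: 28, 45, 62, 79, 96, 113. Adding 17 each time.
Track B: 4, ?, 15, 26, 41, 67. Each term equals the sum of the previous two.
So the missing entry in track B is 11.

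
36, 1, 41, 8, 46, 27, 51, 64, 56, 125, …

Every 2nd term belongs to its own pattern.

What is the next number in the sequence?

Positions 1, 3, 5, … form one subsequence and positions 2, 4, 6, … form another.
Track A = 36, 41, 46, 51, 56: adding 5 each time.
Track B = 1, 8, 27, 64, 125: the cubes 1³, 2³, 3³, ….
Position 11 falls in track A as its term 6, giving 61.

61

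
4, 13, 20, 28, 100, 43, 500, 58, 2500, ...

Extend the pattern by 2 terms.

Odd-indexed and even-indexed terms follow separate rules.
Subsequence A: 4, 20, 100, 500, 2500 — a geometric progression (common ratio 5).
Subsequence B: 13, 28, 43, 58 — arithmetic, step +15.
The 10th slot belongs to subsequence B; its 5th term is 73.
Position 11 → subsequence A, term 6 = 12500.

73, 12500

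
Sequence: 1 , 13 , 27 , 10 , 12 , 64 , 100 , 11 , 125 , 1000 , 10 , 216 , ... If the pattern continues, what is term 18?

The terms cycle through 3 interleaved subsequences.
Subsequence A: 1, 10, 100, 1000 (successive powers of 10).
Subsequence B: 13, 12, 11, 10 (subtracting 1 each time).
Subsequence C: 27, 64, 125, 216 (consecutive cubes n³ from n = 3).
Position 18 → subsequence C, term 6 = 512.

512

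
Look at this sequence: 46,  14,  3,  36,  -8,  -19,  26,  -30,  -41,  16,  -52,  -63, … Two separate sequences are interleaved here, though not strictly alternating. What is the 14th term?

Positions follow the repeating pattern ABB; grouping by letter gives 2 tracks.
Track A is 46, 36, 26, 16, which is subtracting 10 each time.
Track B is 14, 3, -8, -19, -30, -41, -52, -63, which is linear: a_n = 25 − 11·n.
Position 14 falls in track B as its term 9, giving -74.

-74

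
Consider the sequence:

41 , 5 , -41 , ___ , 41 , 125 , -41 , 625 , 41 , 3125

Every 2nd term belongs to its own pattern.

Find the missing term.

Taking every 2nd term gives 2 separate tracks.
Stream A = 41, -41, 41, -41, 41: the oscillation 41·(−1)^(n+1).
Stream B = 5, ?, 125, 625, 3125: powers 5^1, 5^2, 5^3, ….
Stream B's pattern makes the blank 25.

25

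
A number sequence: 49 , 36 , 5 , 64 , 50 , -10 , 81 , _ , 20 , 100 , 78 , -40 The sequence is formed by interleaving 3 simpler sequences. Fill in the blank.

64

Taking every 3rd term gives 3 separate tracks.
Stream A = 49, 64, 81, 100: the squares 7², 8², 9², ….
Stream B = 36, 50, ?, 78: adding 14 each time.
Stream C = 5, -10, 20, -40: geometric with ratio -2.
The gap is stream B's term 3; the rule gives 64.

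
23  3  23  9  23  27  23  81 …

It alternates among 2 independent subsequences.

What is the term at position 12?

Split by position mod 2 into 2 tracks.
Track A is 23, 23, 23, 23, which is constant 23.
Track B is 3, 9, 27, 81, which is powers 3^1, 3^2, 3^3, ….
Position 12 falls in track B as its term 6, giving 729.

729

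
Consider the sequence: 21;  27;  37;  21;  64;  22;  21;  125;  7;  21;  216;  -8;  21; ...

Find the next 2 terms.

343, -23

The terms cycle through 3 interleaved subsequences.
Track A: 21, 21, 21, 21, 21. Constant 21.
Track B: 27, 64, 125, 216. Consecutive cubes n³ from n = 3.
Track C: 37, 22, 7, -8. Linear: a_n = 52 − 15·n.
Position 14 falls in track B as its term 5, giving 343.
Term 15 comes from track C (its 5th entry): -23.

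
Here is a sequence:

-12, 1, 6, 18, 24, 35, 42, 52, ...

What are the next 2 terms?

60, 69

Odd-indexed and even-indexed terms follow separate rules.
Subsequence A = -12, 6, 24, 42: arithmetic, step +18.
Subsequence B = 1, 18, 35, 52: adding 17 each time.
Position 9 → subsequence A, term 5 = 60.
The 10th slot belongs to subsequence B; its 5th term is 69.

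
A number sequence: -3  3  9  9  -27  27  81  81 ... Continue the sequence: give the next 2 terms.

Odd-indexed and even-indexed terms follow separate rules.
Subsequence A: -3, 9, -27, 81 — multiplying by -3 each time.
Subsequence B: 3, 9, 27, 81 — powers 3^1, 3^2, 3^3, ….
Term 9 comes from subsequence A (its 5th entry): -243.
Position 10 falls in subsequence B as its term 5, giving 243.

-243, 243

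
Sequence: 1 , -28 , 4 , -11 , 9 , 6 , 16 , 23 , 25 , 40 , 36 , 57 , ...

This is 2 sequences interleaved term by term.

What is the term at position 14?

74

Split by position mod 2 into 2 tracks.
Track A: 1, 4, 9, 16, 25, 36 (the squares 1², 2², 3², …).
Track B: -28, -11, 6, 23, 40, 57 (adding 17 each time).
Position 14 falls in track B as its term 7, giving 74.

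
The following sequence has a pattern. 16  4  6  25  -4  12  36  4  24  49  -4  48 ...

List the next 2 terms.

Taking every 3rd term gives 3 separate tracks.
Stream A: 16, 25, 36, 49 (consecutive squares n² from n = 4).
Stream B: 4, -4, 4, -4 (oscillating between 4 and -4).
Stream C: 6, 12, 24, 48 (geometric, ×2 each step).
The 13th slot belongs to stream A; its 5th term is 64.
Term 14 comes from stream B (its 5th entry): 4.

64, 4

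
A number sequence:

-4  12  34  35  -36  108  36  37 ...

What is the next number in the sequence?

-324

The slot pattern repeats as AABB (period 4), so there are 2 interleaved tracks.
Subsequence A: -4, 12, -36, 108. Multiplying by -3 each time.
Subsequence B: 34, 35, 36, 37. Adding 1 each time.
Position 9 falls in subsequence A as its term 5, giving -324.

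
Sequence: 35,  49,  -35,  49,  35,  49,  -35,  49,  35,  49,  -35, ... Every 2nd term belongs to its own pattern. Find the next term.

The terms cycle through 2 interleaved subsequences.
Stream A = 35, -35, 35, -35, 35, -35: alternating ±35.
Stream B = 49, 49, 49, 49, 49: the constant sequence 49.
Position 12 → stream B, term 6 = 49.

49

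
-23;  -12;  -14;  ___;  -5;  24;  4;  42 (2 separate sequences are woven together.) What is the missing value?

Split by position mod 2 into 2 tracks.
Stream A is -23, -14, -5, 4, which is arithmetic, step +9.
Stream B is -12, ?, 24, 42, which is linear: a_n = -30 + 18·n.
The gap is stream B's term 2; the rule gives 6.

6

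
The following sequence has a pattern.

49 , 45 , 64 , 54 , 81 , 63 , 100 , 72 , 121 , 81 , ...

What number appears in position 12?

90

Split by position mod 2 into 2 tracks.
Track A: 49, 64, 81, 100, 121 (consecutive squares n² from n = 7).
Track B: 45, 54, 63, 72, 81 (arithmetic with common difference +9).
Position 12 → track B, term 6 = 90.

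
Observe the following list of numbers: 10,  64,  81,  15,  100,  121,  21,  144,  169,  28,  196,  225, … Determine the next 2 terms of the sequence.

Positions follow the repeating pattern ABB; grouping by letter gives 2 tracks.
Track A = 10, 15, 21, 28: the triangular numbers T_4, T_5, ….
Track B = 64, 81, 100, 121, 144, 169, 196, 225: consecutive squares n² from n = 8.
Position 13 → track A, term 5 = 36.
Term 14 comes from track B (its 9th entry): 256.

36, 256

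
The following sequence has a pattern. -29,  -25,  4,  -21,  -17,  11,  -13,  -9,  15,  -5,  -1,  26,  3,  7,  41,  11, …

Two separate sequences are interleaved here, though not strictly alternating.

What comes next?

15

Positions follow the repeating pattern AAB; grouping by letter gives 2 tracks.
Track A is -29, -25, -21, -17, -13, -9, -5, -1, 3, 7, 11, which is linear: a_n = -33 + 4·n.
Track B is 4, 11, 15, 26, 41, which is Fibonacci-style (each term is the sum of the two before it).
Position 17 → track A, term 12 = 15.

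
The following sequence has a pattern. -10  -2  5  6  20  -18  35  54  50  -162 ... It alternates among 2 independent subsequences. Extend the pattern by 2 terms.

Taking every 2nd term gives 2 separate tracks.
Subsequence A: -10, 5, 20, 35, 50 (linear: a_n = -25 + 15·n).
Subsequence B: -2, 6, -18, 54, -162 (geometric, ×-3 each step).
Position 11 falls in subsequence A as its term 6, giving 65.
Position 12 falls in subsequence B as its term 6, giving 486.

65, 486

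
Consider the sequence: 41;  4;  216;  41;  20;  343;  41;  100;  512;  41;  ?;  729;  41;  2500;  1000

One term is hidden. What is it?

500

Read the sequence 3 terms at a time; column i is its own pattern.
Track A = 41, 41, 41, 41, 41: constant 41.
Track B = 4, 20, 100, ?, 2500: geometric with ratio 5.
Track C = 216, 343, 512, 729, 1000: perfect cubes starting at 6³.
The gap is track B's term 4; the rule gives 500.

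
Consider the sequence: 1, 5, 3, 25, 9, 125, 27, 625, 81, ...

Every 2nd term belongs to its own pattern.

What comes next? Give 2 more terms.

3125, 243

The terms cycle through 2 interleaved subsequences.
Stream A = 1, 3, 9, 27, 81: geometric with ratio 3.
Stream B = 5, 25, 125, 625: powers 5^1, 5^2, 5^3, ….
Position 10 falls in stream B as its term 5, giving 3125.
The 11th slot belongs to stream A; its 6th term is 243.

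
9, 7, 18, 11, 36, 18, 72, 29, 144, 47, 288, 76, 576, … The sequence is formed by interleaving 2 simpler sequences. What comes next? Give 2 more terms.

123, 1152

The terms cycle through 2 interleaved subsequences.
Stream A = 9, 18, 36, 72, 144, 288, 576: multiplying by 2 each time.
Stream B = 7, 11, 18, 29, 47, 76: a Fibonacci-like recurrence a_n = a_{n-1} + a_{n-2}.
Position 14 falls in stream B as its term 7, giving 123.
Term 15 comes from stream A (its 8th entry): 1152.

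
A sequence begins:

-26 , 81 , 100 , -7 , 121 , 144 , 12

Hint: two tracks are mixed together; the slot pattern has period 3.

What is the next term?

The slot pattern repeats as ABB (period 3), so there are 2 interleaved tracks.
Subsequence A: -26, -7, 12. Arithmetic with common difference +19.
Subsequence B: 81, 100, 121, 144. The squares 9², 10², 11², ….
Position 8 falls in subsequence B as its term 5, giving 169.

169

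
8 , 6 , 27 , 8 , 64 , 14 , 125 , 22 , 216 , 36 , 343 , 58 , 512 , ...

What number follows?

94

Taking every 2nd term gives 2 separate tracks.
Track A: 8, 27, 64, 125, 216, 343, 512 (perfect cubes starting at 2³).
Track B: 6, 8, 14, 22, 36, 58 (Fibonacci-style (each term is the sum of the two before it)).
The 14th slot belongs to track B; its 7th term is 94.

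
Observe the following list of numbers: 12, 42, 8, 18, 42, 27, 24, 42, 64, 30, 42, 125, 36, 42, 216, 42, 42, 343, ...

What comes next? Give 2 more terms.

Split by position mod 3 into 3 tracks.
Track A: 12, 18, 24, 30, 36, 42. Linear: a_n = 6 + 6·n.
Track B: 42, 42, 42, 42, 42, 42. Constant 42.
Track C: 8, 27, 64, 125, 216, 343. Consecutive cubes n³ from n = 2.
Position 19 → track A, term 7 = 48.
Position 20 falls in track B as its term 7, giving 42.

48, 42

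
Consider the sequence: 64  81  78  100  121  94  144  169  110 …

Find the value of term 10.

196

Reading positions in blocks of 3 reveals the pattern AAB — 2 tracks woven together.
Track A: 64, 81, 100, 121, 144, 169 (the squares 8², 9², 10², …).
Track B: 78, 94, 110 (arithmetic, step +16).
Position 10 falls in track A as its term 7, giving 196.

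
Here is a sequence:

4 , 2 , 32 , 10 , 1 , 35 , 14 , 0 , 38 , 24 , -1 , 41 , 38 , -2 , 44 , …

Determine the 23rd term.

-5

Taking every 3rd term gives 3 separate tracks.
Track A: 4, 10, 14, 24, 38 (each term equals the sum of the previous two).
Track B: 2, 1, 0, -1, -2 (arithmetic with common difference −1).
Track C: 32, 35, 38, 41, 44 (adding 3 each time).
Position 23 → track B, term 8 = -5.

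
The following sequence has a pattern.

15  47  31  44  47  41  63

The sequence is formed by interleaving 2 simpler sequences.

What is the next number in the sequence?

The terms cycle through 2 interleaved subsequences.
Stream A = 15, 31, 47, 63: arithmetic with common difference +16.
Stream B = 47, 44, 41: arithmetic with common difference −3.
Position 8 falls in stream B as its term 4, giving 38.

38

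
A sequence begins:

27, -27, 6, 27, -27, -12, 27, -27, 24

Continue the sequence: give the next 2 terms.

27, -27

Reading positions in blocks of 3 reveals the pattern AAB — 2 tracks woven together.
Track A = 27, -27, 27, -27, 27, -27: the oscillation 27·(−1)^(n+1).
Track B = 6, -12, 24: geometric with ratio -2.
Position 10 falls in track A as its term 7, giving 27.
Term 11 comes from track A (its 8th entry): -27.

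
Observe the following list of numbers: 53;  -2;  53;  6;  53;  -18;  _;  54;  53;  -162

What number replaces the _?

Taking every 2nd term gives 2 separate tracks.
Stream A: 53, 53, 53, ?, 53 — the constant sequence 53.
Stream B: -2, 6, -18, 54, -162 — a geometric progression (common ratio -3).
Stream A's pattern makes the blank 53.

53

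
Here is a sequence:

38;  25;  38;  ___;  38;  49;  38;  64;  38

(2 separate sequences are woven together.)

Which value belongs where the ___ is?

36

The terms cycle through 2 interleaved subsequences.
Stream A: 38, 38, 38, 38, 38 (constant 38).
Stream B: 25, ?, 49, 64 (perfect squares starting at 5²).
The gap is stream B's term 2; the rule gives 36.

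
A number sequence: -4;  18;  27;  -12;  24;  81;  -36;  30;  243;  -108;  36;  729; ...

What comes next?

The terms cycle through 3 interleaved subsequences.
Track A = -4, -12, -36, -108: geometric, ×3 each step.
Track B = 18, 24, 30, 36: arithmetic, step +6.
Track C = 27, 81, 243, 729: powers 3^3, 3^4, 3^5, ….
The 13th slot belongs to track A; its 5th term is -324.

-324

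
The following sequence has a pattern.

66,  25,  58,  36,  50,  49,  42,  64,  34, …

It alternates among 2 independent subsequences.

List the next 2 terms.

81, 26

Taking every 2nd term gives 2 separate tracks.
Track A: 66, 58, 50, 42, 34. Arithmetic with common difference −8.
Track B: 25, 36, 49, 64. The squares 5², 6², 7², ….
The 10th slot belongs to track B; its 5th term is 81.
Position 11 → track A, term 6 = 26.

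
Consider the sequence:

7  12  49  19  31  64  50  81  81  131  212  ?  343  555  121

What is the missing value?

Reading positions in blocks of 3 reveals the pattern AAB — 2 tracks woven together.
Track A = 7, 12, 19, 31, 50, 81, 131, 212, 343, 555: each term equals the sum of the previous two.
Track B = 49, 64, 81, ?, 121: perfect squares starting at 7².
The gap is track B's term 4; the rule gives 100.

100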